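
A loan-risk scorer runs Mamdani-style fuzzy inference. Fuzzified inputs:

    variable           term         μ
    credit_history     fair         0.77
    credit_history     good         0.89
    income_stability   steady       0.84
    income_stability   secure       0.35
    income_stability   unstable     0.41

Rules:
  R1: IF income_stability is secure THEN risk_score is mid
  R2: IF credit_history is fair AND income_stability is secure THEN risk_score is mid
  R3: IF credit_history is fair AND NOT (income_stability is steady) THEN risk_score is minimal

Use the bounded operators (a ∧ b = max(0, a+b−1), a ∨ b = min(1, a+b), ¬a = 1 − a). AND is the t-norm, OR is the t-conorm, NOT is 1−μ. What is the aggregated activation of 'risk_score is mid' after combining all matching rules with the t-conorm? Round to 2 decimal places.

0.47

R1: secure=0.35 → w = 0.35
R2: fair=0.77, secure=0.35; AND[max(0, a+b−1)] → w = 0.12
R3: fair=0.77, ¬steady=1−0.84=0.16; AND[max(0, a+b−1)] → w = 0.00
Rules with consequent 'mid': {R1, R2} → strengths 0.35, 0.12
Aggregate via t-conorm [min(1, a+b)]: 0.47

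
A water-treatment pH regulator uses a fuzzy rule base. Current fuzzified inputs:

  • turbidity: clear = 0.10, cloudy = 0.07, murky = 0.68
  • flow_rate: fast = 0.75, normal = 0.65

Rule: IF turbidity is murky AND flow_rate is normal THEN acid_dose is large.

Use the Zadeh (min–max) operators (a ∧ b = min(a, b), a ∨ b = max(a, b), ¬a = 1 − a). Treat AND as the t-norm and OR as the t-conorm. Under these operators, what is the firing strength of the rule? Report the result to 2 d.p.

firing strength: murky=0.68, normal=0.65; AND[min(a, b)] → w = 0.65

0.65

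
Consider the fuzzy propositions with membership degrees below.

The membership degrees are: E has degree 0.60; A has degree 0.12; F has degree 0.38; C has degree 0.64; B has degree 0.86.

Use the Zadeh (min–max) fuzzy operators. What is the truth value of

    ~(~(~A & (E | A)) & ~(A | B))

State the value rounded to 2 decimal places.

0.86

~A = 1 − 0.12 = 0.88
E | A = max(a, b) on (0.60, 0.12) = 0.60
~A & (E | A) = min(a, b) on (0.88, 0.60) = 0.60
~(~A & (E | A)) = 1 − 0.60 = 0.40
A | B = max(a, b) on (0.12, 0.86) = 0.86
~(A | B) = 1 − 0.86 = 0.14
~(~A & (E | A)) & ~(A | B) = min(a, b) on (0.40, 0.14) = 0.14
~(~(~A & (E | A)) & ~(A | B)) = 1 − 0.14 = 0.86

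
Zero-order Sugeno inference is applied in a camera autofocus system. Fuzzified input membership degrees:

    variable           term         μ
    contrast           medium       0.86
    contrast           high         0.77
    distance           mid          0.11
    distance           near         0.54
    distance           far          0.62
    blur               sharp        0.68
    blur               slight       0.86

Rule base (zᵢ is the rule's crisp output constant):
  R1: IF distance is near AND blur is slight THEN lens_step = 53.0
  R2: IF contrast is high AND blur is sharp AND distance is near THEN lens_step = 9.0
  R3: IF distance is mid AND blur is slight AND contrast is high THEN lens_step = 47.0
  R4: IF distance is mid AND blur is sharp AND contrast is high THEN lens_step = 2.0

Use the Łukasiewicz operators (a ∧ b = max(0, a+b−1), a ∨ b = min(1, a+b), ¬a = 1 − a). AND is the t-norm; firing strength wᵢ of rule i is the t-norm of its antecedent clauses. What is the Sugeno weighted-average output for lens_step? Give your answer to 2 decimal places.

R1 (z=53.0): near=0.54, slight=0.86; AND[max(0, a+b−1)] → w = 0.40
R2 (z=9.0): high=0.77, sharp=0.68, near=0.54; AND[max(0, a+b−1)] → w = 0.00
R3 (z=47.0): mid=0.11, slight=0.86, high=0.77; AND[max(0, a+b−1)] → w = 0.00
R4 (z=2.0): mid=0.11, sharp=0.68, high=0.77; AND[max(0, a+b−1)] → w = 0.00
Weighted average = (0.40·53.0 + 0.00·9.0 + 0.00·47.0 + 0.00·2.0) / (0.40 + 0.00 + 0.00 + 0.00)
  = 21.2000 / 0.4000 = 53.00

53.00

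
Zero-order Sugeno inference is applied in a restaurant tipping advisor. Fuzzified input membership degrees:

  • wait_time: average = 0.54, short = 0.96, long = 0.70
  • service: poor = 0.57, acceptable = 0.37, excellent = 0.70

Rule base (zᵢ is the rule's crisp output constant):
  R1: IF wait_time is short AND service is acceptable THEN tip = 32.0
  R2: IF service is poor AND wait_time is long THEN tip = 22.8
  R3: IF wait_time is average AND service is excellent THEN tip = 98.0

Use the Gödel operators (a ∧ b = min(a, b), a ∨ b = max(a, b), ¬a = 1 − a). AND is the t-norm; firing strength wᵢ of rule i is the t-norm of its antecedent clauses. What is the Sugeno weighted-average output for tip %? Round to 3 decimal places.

R1 (z=32.0): short=0.96, acceptable=0.37; AND[min(a, b)] → w = 0.37
R2 (z=22.8): poor=0.57, long=0.70; AND[min(a, b)] → w = 0.57
R3 (z=98.0): average=0.54, excellent=0.70; AND[min(a, b)] → w = 0.54
Weighted average = (0.37·32.0 + 0.57·22.8 + 0.54·98.0) / (0.37 + 0.57 + 0.54)
  = 77.7560 / 1.4800 = 52.538

52.538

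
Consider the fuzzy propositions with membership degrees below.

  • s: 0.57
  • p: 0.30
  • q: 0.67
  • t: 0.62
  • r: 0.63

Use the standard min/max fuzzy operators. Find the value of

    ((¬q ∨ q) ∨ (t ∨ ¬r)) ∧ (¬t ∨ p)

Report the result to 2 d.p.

¬q = 1 − 0.67 = 0.33
¬q ∨ q = max(a, b) on (0.33, 0.67) = 0.67
¬r = 1 − 0.63 = 0.37
t ∨ ¬r = max(a, b) on (0.62, 0.37) = 0.62
(¬q ∨ q) ∨ (t ∨ ¬r) = max(a, b) on (0.67, 0.62) = 0.67
¬t = 1 − 0.62 = 0.38
¬t ∨ p = max(a, b) on (0.38, 0.30) = 0.38
((¬q ∨ q) ∨ (t ∨ ¬r)) ∧ (¬t ∨ p) = min(a, b) on (0.67, 0.38) = 0.38

0.38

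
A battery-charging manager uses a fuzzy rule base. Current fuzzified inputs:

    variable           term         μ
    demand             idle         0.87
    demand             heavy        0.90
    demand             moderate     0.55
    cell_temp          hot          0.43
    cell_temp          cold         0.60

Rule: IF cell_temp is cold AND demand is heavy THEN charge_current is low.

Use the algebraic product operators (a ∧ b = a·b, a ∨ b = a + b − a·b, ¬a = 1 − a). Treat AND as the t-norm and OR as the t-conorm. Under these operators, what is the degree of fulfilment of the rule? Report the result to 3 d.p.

0.540

firing strength: cold=0.60, heavy=0.90; AND[a·b] → w = 0.5400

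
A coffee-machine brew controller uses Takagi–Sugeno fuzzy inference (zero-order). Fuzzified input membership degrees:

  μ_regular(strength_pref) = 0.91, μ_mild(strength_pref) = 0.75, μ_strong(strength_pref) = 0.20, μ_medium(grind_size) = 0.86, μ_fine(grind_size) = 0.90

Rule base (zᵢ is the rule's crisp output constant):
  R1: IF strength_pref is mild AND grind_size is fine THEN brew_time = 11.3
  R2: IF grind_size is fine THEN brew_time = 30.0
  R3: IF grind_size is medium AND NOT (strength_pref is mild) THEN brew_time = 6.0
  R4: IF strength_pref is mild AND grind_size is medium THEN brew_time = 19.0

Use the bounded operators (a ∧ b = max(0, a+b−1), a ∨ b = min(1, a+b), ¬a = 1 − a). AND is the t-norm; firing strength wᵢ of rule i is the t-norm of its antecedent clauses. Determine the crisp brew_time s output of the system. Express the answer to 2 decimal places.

R1 (z=11.3): mild=0.75, fine=0.90; AND[max(0, a+b−1)] → w = 0.65
R2 (z=30.0): fine=0.90 → w = 0.90
R3 (z=6.0): medium=0.86, ¬mild=1−0.75=0.25; AND[max(0, a+b−1)] → w = 0.11
R4 (z=19.0): mild=0.75, medium=0.86; AND[max(0, a+b−1)] → w = 0.61
Weighted average = (0.65·11.3 + 0.90·30.0 + 0.11·6.0 + 0.61·19.0) / (0.65 + 0.90 + 0.11 + 0.61)
  = 46.5950 / 2.2700 = 20.53

20.53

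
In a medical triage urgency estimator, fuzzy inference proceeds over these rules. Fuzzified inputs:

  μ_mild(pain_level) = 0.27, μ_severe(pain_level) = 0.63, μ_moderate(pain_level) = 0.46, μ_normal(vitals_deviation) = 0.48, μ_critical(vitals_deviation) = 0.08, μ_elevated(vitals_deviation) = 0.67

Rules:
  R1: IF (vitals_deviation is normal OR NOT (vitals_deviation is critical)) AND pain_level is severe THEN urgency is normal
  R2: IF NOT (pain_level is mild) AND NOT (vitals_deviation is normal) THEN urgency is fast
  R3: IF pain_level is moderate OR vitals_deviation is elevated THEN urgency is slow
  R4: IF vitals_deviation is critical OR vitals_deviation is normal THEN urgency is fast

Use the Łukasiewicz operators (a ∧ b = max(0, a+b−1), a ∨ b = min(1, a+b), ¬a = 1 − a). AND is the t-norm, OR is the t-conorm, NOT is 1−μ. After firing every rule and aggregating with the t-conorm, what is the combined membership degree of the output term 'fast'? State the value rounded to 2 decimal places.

0.81

R1: (normal=0.48 OR ¬critical=1−0.08=0.92) = 1.00; AND[max(0, a+b−1)] with severe=0.63 → w = 0.63
R2: ¬mild=1−0.27=0.73, ¬normal=1−0.48=0.52; AND[max(0, a+b−1)] → w = 0.25
R3: moderate=0.46, elevated=0.67; OR[min(1, a+b)] → w = 1.00
R4: critical=0.08, normal=0.48; OR[min(1, a+b)] → w = 0.56
Rules with consequent 'fast': {R2, R4} → strengths 0.25, 0.56
Aggregate via t-conorm [min(1, a+b)]: 0.81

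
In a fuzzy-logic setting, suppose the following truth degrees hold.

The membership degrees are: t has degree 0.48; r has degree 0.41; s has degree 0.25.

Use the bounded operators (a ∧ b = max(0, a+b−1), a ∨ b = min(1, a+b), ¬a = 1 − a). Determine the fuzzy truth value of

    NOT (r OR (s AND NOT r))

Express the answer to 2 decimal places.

NOT r = 1 − 0.41 = 0.59
s AND NOT r = max(0, a+b−1) on (0.25, 0.59) = 0.00
r OR (s AND NOT r) = min(1, a+b) on (0.41, 0.00) = 0.41
NOT (r OR (s AND NOT r)) = 1 − 0.41 = 0.59

0.59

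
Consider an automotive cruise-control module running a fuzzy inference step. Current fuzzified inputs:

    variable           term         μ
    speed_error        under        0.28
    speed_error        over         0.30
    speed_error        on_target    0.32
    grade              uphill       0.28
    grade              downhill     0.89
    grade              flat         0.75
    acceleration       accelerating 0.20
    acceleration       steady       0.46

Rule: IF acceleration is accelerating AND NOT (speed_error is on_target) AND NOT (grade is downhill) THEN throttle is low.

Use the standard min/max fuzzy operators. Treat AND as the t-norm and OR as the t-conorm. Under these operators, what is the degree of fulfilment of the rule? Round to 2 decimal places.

0.11

firing strength: accelerating=0.20, ¬on_target=1−0.32=0.68, ¬downhill=1−0.89=0.11; AND[min(a, b)] → w = 0.11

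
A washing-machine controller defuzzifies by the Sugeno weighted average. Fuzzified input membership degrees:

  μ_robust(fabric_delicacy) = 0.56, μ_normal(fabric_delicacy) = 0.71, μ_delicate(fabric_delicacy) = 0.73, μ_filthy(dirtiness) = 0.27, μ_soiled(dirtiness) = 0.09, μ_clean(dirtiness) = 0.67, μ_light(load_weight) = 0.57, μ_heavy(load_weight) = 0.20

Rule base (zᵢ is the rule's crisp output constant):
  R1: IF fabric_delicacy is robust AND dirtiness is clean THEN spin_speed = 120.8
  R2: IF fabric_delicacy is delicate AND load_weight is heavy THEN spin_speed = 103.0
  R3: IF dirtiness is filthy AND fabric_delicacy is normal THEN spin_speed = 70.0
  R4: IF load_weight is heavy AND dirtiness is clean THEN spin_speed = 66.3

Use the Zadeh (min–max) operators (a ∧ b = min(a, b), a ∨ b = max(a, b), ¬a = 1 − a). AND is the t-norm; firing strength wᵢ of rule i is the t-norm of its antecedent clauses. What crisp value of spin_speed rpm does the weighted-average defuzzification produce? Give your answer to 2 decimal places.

R1 (z=120.8): robust=0.56, clean=0.67; AND[min(a, b)] → w = 0.56
R2 (z=103.0): delicate=0.73, heavy=0.20; AND[min(a, b)] → w = 0.20
R3 (z=70.0): filthy=0.27, normal=0.71; AND[min(a, b)] → w = 0.27
R4 (z=66.3): heavy=0.20, clean=0.67; AND[min(a, b)] → w = 0.20
Weighted average = (0.56·120.8 + 0.20·103.0 + 0.27·70.0 + 0.20·66.3) / (0.56 + 0.20 + 0.27 + 0.20)
  = 120.4080 / 1.2300 = 97.89

97.89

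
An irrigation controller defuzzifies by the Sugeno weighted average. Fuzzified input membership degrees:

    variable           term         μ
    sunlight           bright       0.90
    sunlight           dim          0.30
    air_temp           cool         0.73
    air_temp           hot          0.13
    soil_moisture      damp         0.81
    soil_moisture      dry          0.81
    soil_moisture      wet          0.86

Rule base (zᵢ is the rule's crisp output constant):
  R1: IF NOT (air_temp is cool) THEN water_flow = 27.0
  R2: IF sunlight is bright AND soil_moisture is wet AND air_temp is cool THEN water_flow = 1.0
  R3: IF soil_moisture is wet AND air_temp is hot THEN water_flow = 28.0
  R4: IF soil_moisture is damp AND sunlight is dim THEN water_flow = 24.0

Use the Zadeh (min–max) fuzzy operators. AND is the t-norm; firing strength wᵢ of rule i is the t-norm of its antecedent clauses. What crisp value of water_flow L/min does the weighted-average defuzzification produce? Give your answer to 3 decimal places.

R1 (z=27.0): ¬cool=1−0.73=0.27 → w = 0.27
R2 (z=1.0): bright=0.90, wet=0.86, cool=0.73; AND[min(a, b)] → w = 0.73
R3 (z=28.0): wet=0.86, hot=0.13; AND[min(a, b)] → w = 0.13
R4 (z=24.0): damp=0.81, dim=0.30; AND[min(a, b)] → w = 0.30
Weighted average = (0.27·27.0 + 0.73·1.0 + 0.13·28.0 + 0.30·24.0) / (0.27 + 0.73 + 0.13 + 0.30)
  = 18.8600 / 1.4300 = 13.189

13.189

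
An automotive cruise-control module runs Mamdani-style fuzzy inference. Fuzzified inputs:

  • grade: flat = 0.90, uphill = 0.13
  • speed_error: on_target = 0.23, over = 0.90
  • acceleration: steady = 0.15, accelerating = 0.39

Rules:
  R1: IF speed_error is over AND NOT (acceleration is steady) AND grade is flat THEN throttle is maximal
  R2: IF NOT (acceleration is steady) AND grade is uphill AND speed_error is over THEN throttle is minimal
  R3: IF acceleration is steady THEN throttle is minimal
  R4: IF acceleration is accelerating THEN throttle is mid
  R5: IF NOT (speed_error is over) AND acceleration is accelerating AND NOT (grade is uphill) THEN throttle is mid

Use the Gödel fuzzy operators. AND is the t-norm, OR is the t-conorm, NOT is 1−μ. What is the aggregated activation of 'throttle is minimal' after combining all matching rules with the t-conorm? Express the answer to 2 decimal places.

0.15

R1: over=0.90, ¬steady=1−0.15=0.85, flat=0.90; AND[min(a, b)] → w = 0.85
R2: ¬steady=1−0.15=0.85, uphill=0.13, over=0.90; AND[min(a, b)] → w = 0.13
R3: steady=0.15 → w = 0.15
R4: accelerating=0.39 → w = 0.39
R5: ¬over=1−0.90=0.10, accelerating=0.39, ¬uphill=1−0.13=0.87; AND[min(a, b)] → w = 0.10
Rules with consequent 'minimal': {R2, R3} → strengths 0.13, 0.15
Aggregate via t-conorm [max(a, b)]: 0.15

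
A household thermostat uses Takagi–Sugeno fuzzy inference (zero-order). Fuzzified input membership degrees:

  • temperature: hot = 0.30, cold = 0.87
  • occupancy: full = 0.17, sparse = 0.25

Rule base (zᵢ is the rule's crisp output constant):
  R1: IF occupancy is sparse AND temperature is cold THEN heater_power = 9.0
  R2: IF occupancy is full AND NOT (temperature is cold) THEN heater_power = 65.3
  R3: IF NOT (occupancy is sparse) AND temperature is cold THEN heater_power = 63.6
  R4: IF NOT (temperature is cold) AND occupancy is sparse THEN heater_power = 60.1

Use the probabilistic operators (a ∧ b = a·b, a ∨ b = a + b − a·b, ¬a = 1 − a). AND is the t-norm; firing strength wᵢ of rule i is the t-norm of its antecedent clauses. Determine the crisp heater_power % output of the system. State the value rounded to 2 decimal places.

R1 (z=9.0): sparse=0.25, cold=0.87; AND[a·b] → w = 0.2175
R2 (z=65.3): full=0.17, ¬cold=1−0.87=0.13; AND[a·b] → w = 0.0221
R3 (z=63.6): ¬sparse=1−0.25=0.75, cold=0.87; AND[a·b] → w = 0.6525
R4 (z=60.1): ¬cold=1−0.87=0.13, sparse=0.25; AND[a·b] → w = 0.0325
Weighted average = (0.2175·9.0 + 0.0221·65.3 + 0.6525·63.6 + 0.0325·60.1) / (0.2175 + 0.0221 + 0.6525 + 0.0325)
  = 46.8529 / 0.9246 = 50.67

50.67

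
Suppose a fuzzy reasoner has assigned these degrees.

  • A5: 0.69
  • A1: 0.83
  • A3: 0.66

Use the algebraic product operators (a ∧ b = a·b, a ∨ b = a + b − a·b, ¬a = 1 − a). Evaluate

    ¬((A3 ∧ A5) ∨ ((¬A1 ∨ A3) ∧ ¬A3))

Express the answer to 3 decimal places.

A3 ∧ A5 = a·b on (0.6600, 0.6900) = 0.4554
¬A1 = 1 − 0.8300 = 0.1700
¬A1 ∨ A3 = a + b − a·b on (0.1700, 0.6600) = 0.7178
¬A3 = 1 − 0.6600 = 0.3400
(¬A1 ∨ A3) ∧ ¬A3 = a·b on (0.7178, 0.3400) = 0.2441
(A3 ∧ A5) ∨ ((¬A1 ∨ A3) ∧ ¬A3) = a + b − a·b on (0.4554, 0.2441) = 0.5883
¬((A3 ∧ A5) ∨ ((¬A1 ∨ A3) ∧ ¬A3)) = 1 − 0.5883 = 0.4117

0.412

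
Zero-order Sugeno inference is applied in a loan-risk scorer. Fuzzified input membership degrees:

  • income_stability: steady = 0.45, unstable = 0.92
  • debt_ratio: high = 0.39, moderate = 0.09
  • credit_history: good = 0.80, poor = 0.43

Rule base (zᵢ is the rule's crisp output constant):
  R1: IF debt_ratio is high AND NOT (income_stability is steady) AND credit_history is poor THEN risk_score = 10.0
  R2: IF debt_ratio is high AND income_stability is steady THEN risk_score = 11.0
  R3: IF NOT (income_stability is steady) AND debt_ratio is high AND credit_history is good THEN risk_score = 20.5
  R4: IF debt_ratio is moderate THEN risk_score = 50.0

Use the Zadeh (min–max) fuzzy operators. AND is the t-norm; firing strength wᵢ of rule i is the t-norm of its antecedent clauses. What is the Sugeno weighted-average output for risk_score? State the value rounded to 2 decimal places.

16.42

R1 (z=10.0): high=0.39, ¬steady=1−0.45=0.55, poor=0.43; AND[min(a, b)] → w = 0.39
R2 (z=11.0): high=0.39, steady=0.45; AND[min(a, b)] → w = 0.39
R3 (z=20.5): ¬steady=1−0.45=0.55, high=0.39, good=0.80; AND[min(a, b)] → w = 0.39
R4 (z=50.0): moderate=0.09 → w = 0.09
Weighted average = (0.39·10.0 + 0.39·11.0 + 0.39·20.5 + 0.09·50.0) / (0.39 + 0.39 + 0.39 + 0.09)
  = 20.6850 / 1.2600 = 16.42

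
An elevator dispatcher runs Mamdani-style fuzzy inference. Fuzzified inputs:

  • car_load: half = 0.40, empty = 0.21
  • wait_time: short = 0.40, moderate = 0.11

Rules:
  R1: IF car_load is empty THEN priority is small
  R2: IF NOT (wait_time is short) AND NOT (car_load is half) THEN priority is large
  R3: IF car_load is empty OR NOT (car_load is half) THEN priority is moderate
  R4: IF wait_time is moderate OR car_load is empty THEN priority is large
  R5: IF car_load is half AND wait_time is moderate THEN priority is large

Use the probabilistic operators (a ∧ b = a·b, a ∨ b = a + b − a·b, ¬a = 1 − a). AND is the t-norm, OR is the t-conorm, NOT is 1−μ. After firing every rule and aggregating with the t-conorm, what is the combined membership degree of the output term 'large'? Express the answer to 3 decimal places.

0.570

R1: empty=0.21 → w = 0.2100
R2: ¬short=1−0.40=0.60, ¬half=1−0.40=0.60; AND[a·b] → w = 0.3600
R3: empty=0.21, ¬half=1−0.40=0.60; OR[a + b − a·b] → w = 0.6840
R4: moderate=0.11, empty=0.21; OR[a + b − a·b] → w = 0.2969
R5: half=0.40, moderate=0.11; AND[a·b] → w = 0.0440
Rules with consequent 'large': {R2, R4, R5} → strengths 0.3600, 0.2969, 0.0440
Aggregate via t-conorm [a + b − a·b]: 0.5698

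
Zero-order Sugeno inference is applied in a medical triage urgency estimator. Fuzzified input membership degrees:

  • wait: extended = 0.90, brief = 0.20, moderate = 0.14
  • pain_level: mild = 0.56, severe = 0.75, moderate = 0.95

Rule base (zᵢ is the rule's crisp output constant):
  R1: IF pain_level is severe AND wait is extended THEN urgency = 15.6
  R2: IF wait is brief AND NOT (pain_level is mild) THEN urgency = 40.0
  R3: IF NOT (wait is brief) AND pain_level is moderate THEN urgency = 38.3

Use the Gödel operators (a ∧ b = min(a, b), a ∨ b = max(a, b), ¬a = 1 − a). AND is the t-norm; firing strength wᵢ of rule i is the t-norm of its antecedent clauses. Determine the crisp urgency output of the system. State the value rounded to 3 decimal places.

R1 (z=15.6): severe=0.75, extended=0.90; AND[min(a, b)] → w = 0.75
R2 (z=40.0): brief=0.20, ¬mild=1−0.56=0.44; AND[min(a, b)] → w = 0.20
R3 (z=38.3): ¬brief=1−0.20=0.80, moderate=0.95; AND[min(a, b)] → w = 0.80
Weighted average = (0.75·15.6 + 0.20·40.0 + 0.80·38.3) / (0.75 + 0.20 + 0.80)
  = 50.3400 / 1.7500 = 28.766

28.766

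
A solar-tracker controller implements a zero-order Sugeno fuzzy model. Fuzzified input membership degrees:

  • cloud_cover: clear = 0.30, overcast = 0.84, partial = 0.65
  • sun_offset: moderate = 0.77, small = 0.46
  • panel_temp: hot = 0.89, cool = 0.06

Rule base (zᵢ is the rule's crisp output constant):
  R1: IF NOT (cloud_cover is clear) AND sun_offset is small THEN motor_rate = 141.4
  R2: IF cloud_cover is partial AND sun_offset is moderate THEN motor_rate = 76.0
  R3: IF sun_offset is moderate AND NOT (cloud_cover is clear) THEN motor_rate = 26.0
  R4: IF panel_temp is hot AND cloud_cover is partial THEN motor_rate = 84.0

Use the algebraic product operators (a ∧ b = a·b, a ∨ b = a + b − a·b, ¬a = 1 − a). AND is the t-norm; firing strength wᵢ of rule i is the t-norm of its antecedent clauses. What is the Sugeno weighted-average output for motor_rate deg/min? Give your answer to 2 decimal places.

75.35

R1 (z=141.4): ¬clear=1−0.30=0.70, small=0.46; AND[a·b] → w = 0.3220
R2 (z=76.0): partial=0.65, moderate=0.77; AND[a·b] → w = 0.5005
R3 (z=26.0): moderate=0.77, ¬clear=1−0.30=0.70; AND[a·b] → w = 0.5390
R4 (z=84.0): hot=0.89, partial=0.65; AND[a·b] → w = 0.5785
Weighted average = (0.3220·141.4 + 0.5005·76.0 + 0.5390·26.0 + 0.5785·84.0) / (0.3220 + 0.5005 + 0.5390 + 0.5785)
  = 146.1768 / 1.9400 = 75.35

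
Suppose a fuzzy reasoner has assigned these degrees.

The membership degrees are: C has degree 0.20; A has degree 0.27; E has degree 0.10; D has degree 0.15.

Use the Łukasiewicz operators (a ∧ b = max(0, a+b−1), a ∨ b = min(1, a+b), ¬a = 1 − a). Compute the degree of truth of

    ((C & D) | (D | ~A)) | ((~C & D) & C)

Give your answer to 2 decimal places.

0.88

C & D = max(0, a+b−1) on (0.20, 0.15) = 0.00
~A = 1 − 0.27 = 0.73
D | ~A = min(1, a+b) on (0.15, 0.73) = 0.88
(C & D) | (D | ~A) = min(1, a+b) on (0.00, 0.88) = 0.88
~C = 1 − 0.20 = 0.80
~C & D = max(0, a+b−1) on (0.80, 0.15) = 0.00
(~C & D) & C = max(0, a+b−1) on (0.00, 0.20) = 0.00
((C & D) | (D | ~A)) | ((~C & D) & C) = min(1, a+b) on (0.88, 0.00) = 0.88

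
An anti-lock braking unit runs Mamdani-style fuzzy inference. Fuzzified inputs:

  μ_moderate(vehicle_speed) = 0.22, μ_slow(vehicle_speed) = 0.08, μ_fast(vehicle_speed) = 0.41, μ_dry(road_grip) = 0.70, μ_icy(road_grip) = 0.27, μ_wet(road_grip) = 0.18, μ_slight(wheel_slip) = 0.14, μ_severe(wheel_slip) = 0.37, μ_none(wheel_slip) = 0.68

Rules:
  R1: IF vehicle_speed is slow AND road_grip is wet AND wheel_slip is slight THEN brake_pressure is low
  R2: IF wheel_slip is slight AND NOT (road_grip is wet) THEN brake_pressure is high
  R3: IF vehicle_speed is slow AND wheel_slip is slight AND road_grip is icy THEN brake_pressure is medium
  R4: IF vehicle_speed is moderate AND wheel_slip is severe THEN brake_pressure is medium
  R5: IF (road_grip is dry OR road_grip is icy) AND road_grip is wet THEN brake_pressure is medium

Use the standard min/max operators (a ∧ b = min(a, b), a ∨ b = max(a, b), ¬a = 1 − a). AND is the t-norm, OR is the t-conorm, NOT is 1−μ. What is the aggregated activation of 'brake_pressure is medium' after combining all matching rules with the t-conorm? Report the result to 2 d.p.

R1: slow=0.08, wet=0.18, slight=0.14; AND[min(a, b)] → w = 0.08
R2: slight=0.14, ¬wet=1−0.18=0.82; AND[min(a, b)] → w = 0.14
R3: slow=0.08, slight=0.14, icy=0.27; AND[min(a, b)] → w = 0.08
R4: moderate=0.22, severe=0.37; AND[min(a, b)] → w = 0.22
R5: (dry=0.70 OR icy=0.27) = 0.70; AND[min(a, b)] with wet=0.18 → w = 0.18
Rules with consequent 'medium': {R3, R4, R5} → strengths 0.08, 0.22, 0.18
Aggregate via t-conorm [max(a, b)]: 0.22

0.22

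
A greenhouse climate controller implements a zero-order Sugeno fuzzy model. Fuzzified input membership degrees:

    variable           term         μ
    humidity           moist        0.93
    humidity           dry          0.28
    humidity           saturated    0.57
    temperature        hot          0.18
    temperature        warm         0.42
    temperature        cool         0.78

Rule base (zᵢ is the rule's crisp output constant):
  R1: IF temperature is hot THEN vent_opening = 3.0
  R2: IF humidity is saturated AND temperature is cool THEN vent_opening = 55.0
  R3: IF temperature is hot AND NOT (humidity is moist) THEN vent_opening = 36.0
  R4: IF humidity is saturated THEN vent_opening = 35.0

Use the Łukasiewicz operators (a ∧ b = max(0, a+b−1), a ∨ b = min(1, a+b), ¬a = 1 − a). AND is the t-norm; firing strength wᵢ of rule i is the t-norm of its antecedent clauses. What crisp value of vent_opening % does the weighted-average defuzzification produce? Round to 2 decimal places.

R1 (z=3.0): hot=0.18 → w = 0.18
R2 (z=55.0): saturated=0.57, cool=0.78; AND[max(0, a+b−1)] → w = 0.35
R3 (z=36.0): hot=0.18, ¬moist=1−0.93=0.07; AND[max(0, a+b−1)] → w = 0.00
R4 (z=35.0): saturated=0.57 → w = 0.57
Weighted average = (0.18·3.0 + 0.35·55.0 + 0.00·36.0 + 0.57·35.0) / (0.18 + 0.35 + 0.00 + 0.57)
  = 39.7400 / 1.1000 = 36.13

36.13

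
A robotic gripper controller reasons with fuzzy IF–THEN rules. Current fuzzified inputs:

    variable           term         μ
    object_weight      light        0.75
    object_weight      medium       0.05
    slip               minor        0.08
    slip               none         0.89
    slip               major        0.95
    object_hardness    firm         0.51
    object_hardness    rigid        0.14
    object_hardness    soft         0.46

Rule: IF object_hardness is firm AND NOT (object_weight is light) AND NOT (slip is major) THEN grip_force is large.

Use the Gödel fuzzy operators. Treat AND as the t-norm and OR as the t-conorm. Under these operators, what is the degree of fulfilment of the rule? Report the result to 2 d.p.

0.05

firing strength: firm=0.51, ¬light=1−0.75=0.25, ¬major=1−0.95=0.05; AND[min(a, b)] → w = 0.05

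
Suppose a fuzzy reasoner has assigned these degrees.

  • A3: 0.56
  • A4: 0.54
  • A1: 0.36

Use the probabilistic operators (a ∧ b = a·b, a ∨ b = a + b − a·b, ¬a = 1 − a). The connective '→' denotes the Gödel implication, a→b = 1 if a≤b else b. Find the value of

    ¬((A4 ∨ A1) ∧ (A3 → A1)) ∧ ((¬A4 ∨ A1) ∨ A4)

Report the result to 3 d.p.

A4 ∨ A1 = a + b − a·b on (0.5400, 0.3600) = 0.7056
A3 → A1  [Gödel: 1 if a≤b else b] with a=0.5600, b=0.3600 → 0.3600
(A4 ∨ A1) ∧ (A3 → A1) = a·b on (0.7056, 0.3600) = 0.2540
¬((A4 ∨ A1) ∧ (A3 → A1)) = 1 − 0.2540 = 0.7460
¬A4 = 1 − 0.5400 = 0.4600
¬A4 ∨ A1 = a + b − a·b on (0.4600, 0.3600) = 0.6544
(¬A4 ∨ A1) ∨ A4 = a + b − a·b on (0.6544, 0.5400) = 0.8410
¬((A4 ∨ A1) ∧ (A3 → A1)) ∧ ((¬A4 ∨ A1) ∨ A4) = a·b on (0.7460, 0.8410) = 0.6274

0.627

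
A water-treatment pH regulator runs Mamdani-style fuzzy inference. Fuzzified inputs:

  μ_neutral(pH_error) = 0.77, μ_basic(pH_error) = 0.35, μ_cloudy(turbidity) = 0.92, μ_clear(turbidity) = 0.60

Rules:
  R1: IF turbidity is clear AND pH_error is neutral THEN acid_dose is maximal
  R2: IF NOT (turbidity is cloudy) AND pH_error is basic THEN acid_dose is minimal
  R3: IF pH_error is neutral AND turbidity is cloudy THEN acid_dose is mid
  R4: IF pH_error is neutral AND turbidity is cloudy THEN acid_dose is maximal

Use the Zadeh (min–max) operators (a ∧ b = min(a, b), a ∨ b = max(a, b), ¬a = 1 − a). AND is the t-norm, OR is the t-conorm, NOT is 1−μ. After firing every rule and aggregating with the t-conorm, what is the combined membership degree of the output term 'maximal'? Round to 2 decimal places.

R1: clear=0.60, neutral=0.77; AND[min(a, b)] → w = 0.60
R2: ¬cloudy=1−0.92=0.08, basic=0.35; AND[min(a, b)] → w = 0.08
R3: neutral=0.77, cloudy=0.92; AND[min(a, b)] → w = 0.77
R4: neutral=0.77, cloudy=0.92; AND[min(a, b)] → w = 0.77
Rules with consequent 'maximal': {R1, R4} → strengths 0.60, 0.77
Aggregate via t-conorm [max(a, b)]: 0.77

0.77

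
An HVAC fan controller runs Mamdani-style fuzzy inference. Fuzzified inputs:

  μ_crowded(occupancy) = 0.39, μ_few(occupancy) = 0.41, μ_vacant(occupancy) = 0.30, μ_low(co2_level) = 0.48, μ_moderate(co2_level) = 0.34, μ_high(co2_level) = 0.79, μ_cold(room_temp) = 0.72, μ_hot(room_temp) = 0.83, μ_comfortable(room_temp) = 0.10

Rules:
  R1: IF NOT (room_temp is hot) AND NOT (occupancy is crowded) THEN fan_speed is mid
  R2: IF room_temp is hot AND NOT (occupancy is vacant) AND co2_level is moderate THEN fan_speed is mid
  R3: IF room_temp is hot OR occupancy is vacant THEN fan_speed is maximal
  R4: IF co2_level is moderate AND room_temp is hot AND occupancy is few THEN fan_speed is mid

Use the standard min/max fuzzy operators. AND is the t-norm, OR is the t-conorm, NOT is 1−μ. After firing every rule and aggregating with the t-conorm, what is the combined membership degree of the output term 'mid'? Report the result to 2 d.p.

0.34

R1: ¬hot=1−0.83=0.17, ¬crowded=1−0.39=0.61; AND[min(a, b)] → w = 0.17
R2: hot=0.83, ¬vacant=1−0.30=0.70, moderate=0.34; AND[min(a, b)] → w = 0.34
R3: hot=0.83, vacant=0.30; OR[max(a, b)] → w = 0.83
R4: moderate=0.34, hot=0.83, few=0.41; AND[min(a, b)] → w = 0.34
Rules with consequent 'mid': {R1, R2, R4} → strengths 0.17, 0.34, 0.34
Aggregate via t-conorm [max(a, b)]: 0.34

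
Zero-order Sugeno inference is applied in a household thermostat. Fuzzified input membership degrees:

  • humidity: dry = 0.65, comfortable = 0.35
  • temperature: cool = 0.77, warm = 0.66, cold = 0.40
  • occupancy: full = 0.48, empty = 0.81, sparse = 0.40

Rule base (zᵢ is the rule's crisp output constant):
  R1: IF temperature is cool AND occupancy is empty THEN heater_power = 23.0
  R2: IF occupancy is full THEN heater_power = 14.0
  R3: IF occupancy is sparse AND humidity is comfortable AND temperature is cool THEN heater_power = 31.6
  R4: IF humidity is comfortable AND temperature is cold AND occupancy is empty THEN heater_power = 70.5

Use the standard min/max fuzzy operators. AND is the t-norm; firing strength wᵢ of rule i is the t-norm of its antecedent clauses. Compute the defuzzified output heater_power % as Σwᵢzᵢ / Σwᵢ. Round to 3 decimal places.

R1 (z=23.0): cool=0.77, empty=0.81; AND[min(a, b)] → w = 0.77
R2 (z=14.0): full=0.48 → w = 0.48
R3 (z=31.6): sparse=0.40, comfortable=0.35, cool=0.77; AND[min(a, b)] → w = 0.35
R4 (z=70.5): comfortable=0.35, cold=0.40, empty=0.81; AND[min(a, b)] → w = 0.35
Weighted average = (0.77·23.0 + 0.48·14.0 + 0.35·31.6 + 0.35·70.5) / (0.77 + 0.48 + 0.35 + 0.35)
  = 60.1650 / 1.9500 = 30.854

30.854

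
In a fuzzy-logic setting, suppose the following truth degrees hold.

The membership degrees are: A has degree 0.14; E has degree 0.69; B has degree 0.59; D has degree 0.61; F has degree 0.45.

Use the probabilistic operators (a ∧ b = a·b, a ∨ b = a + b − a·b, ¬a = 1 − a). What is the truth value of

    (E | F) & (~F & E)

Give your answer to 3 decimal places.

0.315

E | F = a + b − a·b on (0.6900, 0.4500) = 0.8295
~F = 1 − 0.4500 = 0.5500
~F & E = a·b on (0.5500, 0.6900) = 0.3795
(E | F) & (~F & E) = a·b on (0.8295, 0.3795) = 0.3148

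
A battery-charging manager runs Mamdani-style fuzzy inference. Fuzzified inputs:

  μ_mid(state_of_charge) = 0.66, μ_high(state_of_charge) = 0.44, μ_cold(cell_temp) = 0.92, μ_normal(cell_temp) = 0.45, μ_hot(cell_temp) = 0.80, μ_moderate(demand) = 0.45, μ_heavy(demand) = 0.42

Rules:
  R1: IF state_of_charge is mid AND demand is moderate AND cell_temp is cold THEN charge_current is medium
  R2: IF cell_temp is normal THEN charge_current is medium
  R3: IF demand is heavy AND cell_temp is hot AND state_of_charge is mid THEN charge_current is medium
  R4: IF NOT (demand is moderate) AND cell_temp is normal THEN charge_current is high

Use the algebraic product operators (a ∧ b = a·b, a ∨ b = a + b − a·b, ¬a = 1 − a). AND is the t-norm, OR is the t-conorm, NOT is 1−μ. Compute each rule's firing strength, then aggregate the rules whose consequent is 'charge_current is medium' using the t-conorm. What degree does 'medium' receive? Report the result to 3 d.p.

0.689

R1: mid=0.66, moderate=0.45, cold=0.92; AND[a·b] → w = 0.2732
R2: normal=0.45 → w = 0.4500
R3: heavy=0.42, hot=0.80, mid=0.66; AND[a·b] → w = 0.2218
R4: ¬moderate=1−0.45=0.55, normal=0.45; AND[a·b] → w = 0.2475
Rules with consequent 'medium': {R1, R2, R3} → strengths 0.2732, 0.4500, 0.2218
Aggregate via t-conorm [a + b − a·b]: 0.6889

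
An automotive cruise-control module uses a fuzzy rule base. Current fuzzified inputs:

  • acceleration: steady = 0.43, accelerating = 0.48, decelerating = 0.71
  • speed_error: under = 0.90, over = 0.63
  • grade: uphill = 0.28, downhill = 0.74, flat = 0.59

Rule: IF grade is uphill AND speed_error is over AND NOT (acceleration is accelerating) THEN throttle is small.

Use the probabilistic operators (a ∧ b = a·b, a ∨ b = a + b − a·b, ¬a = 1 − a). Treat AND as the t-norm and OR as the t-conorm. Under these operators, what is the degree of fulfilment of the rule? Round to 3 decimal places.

0.092

firing strength: uphill=0.28, over=0.63, ¬accelerating=1−0.48=0.52; AND[a·b] → w = 0.0917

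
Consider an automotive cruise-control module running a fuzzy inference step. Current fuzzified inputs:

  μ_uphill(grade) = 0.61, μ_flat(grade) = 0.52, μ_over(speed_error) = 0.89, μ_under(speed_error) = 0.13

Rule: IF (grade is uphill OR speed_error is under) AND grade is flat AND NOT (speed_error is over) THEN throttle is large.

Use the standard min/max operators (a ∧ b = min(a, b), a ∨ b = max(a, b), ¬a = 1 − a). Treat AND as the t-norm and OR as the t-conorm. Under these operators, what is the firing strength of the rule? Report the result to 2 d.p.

firing strength: (uphill=0.61 OR under=0.13) = 0.61; AND[min(a, b)] with flat=0.52, ¬over=1−0.89=0.11 → w = 0.11

0.11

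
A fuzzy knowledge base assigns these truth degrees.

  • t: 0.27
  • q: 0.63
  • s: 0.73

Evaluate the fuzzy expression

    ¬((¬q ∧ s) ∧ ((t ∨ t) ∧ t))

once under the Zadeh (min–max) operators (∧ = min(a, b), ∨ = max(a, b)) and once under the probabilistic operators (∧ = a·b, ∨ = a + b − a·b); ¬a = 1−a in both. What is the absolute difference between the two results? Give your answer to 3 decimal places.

Under Zadeh (min–max):
  ¬q = 1 − 0.63 = 0.37
  ¬q ∧ s = min(a, b) on (0.37, 0.73) = 0.37
  t ∨ t = max(a, b) on (0.27, 0.27) = 0.27
  (t ∨ t) ∧ t = min(a, b) on (0.27, 0.27) = 0.27
  (¬q ∧ s) ∧ ((t ∨ t) ∧ t) = min(a, b) on (0.37, 0.27) = 0.27
  ¬((¬q ∧ s) ∧ ((t ∨ t) ∧ t)) = 1 − 0.27 = 0.73
  → value = 0.7300
Under probabilistic:
  ¬q = 1 − 0.6300 = 0.3700
  ¬q ∧ s = a·b on (0.3700, 0.7300) = 0.2701
  t ∨ t = a + b − a·b on (0.2700, 0.2700) = 0.4671
  (t ∨ t) ∧ t = a·b on (0.4671, 0.2700) = 0.1261
  (¬q ∧ s) ∧ ((t ∨ t) ∧ t) = a·b on (0.2701, 0.1261) = 0.0341
  ¬((¬q ∧ s) ∧ ((t ∨ t) ∧ t)) = 1 − 0.0341 = 0.9659
  → value = 0.9659
|0.7300 − 0.9659| = 0.236

0.236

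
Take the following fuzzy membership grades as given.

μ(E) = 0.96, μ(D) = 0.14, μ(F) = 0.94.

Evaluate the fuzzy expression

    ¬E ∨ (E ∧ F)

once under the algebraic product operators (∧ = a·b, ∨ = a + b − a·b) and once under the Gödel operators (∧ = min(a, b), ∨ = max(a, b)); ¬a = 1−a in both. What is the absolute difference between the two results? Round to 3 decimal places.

0.034

Under algebraic product:
  ¬E = 1 − 0.9600 = 0.0400
  E ∧ F = a·b on (0.9600, 0.9400) = 0.9024
  ¬E ∨ (E ∧ F) = a + b − a·b on (0.0400, 0.9024) = 0.9063
  → value = 0.9063
Under Gödel:
  ¬E = 1 − 0.96 = 0.04
  E ∧ F = min(a, b) on (0.96, 0.94) = 0.94
  ¬E ∨ (E ∧ F) = max(a, b) on (0.04, 0.94) = 0.94
  → value = 0.9400
|0.9063 − 0.9400| = 0.034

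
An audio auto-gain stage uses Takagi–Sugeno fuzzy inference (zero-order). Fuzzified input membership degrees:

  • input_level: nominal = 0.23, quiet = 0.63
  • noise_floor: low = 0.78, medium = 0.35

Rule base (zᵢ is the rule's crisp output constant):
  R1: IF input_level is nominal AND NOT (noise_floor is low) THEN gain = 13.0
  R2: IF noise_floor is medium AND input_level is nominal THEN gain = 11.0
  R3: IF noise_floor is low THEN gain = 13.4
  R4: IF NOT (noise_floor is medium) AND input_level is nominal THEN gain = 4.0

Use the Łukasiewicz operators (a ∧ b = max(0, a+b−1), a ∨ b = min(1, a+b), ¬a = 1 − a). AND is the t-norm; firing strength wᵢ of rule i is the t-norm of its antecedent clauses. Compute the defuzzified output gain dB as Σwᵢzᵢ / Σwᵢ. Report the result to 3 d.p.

R1 (z=13.0): nominal=0.23, ¬low=1−0.78=0.22; AND[max(0, a+b−1)] → w = 0.00
R2 (z=11.0): medium=0.35, nominal=0.23; AND[max(0, a+b−1)] → w = 0.00
R3 (z=13.4): low=0.78 → w = 0.78
R4 (z=4.0): ¬medium=1−0.35=0.65, nominal=0.23; AND[max(0, a+b−1)] → w = 0.00
Weighted average = (0.00·13.0 + 0.00·11.0 + 0.78·13.4 + 0.00·4.0) / (0.00 + 0.00 + 0.78 + 0.00)
  = 10.4520 / 0.7800 = 13.400

13.400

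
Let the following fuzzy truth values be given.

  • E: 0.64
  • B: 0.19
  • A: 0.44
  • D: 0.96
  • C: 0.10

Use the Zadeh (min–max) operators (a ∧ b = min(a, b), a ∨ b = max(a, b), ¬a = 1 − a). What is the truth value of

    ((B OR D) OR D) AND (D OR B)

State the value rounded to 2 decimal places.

0.96

B OR D = max(a, b) on (0.19, 0.96) = 0.96
(B OR D) OR D = max(a, b) on (0.96, 0.96) = 0.96
D OR B = max(a, b) on (0.96, 0.19) = 0.96
((B OR D) OR D) AND (D OR B) = min(a, b) on (0.96, 0.96) = 0.96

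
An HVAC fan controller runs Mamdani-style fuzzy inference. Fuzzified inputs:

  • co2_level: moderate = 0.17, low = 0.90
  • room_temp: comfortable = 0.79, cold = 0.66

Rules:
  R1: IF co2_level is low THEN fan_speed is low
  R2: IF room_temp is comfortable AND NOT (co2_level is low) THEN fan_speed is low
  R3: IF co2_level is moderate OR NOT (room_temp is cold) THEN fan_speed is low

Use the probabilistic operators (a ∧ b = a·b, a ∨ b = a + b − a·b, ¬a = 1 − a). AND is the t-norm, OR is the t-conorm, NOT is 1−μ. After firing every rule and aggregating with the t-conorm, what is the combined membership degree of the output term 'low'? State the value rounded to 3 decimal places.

0.950

R1: low=0.90 → w = 0.9000
R2: comfortable=0.79, ¬low=1−0.90=0.10; AND[a·b] → w = 0.0790
R3: moderate=0.17, ¬cold=1−0.66=0.34; OR[a + b − a·b] → w = 0.4522
Rules with consequent 'low': {R1, R2, R3} → strengths 0.9000, 0.0790, 0.4522
Aggregate via t-conorm [a + b − a·b]: 0.9495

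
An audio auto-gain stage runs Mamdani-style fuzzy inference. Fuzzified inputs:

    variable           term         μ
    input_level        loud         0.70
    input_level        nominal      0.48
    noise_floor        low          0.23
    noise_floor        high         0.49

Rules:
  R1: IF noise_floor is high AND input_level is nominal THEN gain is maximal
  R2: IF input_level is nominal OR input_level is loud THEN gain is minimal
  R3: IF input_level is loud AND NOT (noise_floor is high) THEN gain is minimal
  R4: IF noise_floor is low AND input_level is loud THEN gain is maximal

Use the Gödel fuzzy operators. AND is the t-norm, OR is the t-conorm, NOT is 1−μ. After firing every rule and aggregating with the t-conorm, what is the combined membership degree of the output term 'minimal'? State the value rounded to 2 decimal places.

0.70

R1: high=0.49, nominal=0.48; AND[min(a, b)] → w = 0.48
R2: nominal=0.48, loud=0.70; OR[max(a, b)] → w = 0.70
R3: loud=0.70, ¬high=1−0.49=0.51; AND[min(a, b)] → w = 0.51
R4: low=0.23, loud=0.70; AND[min(a, b)] → w = 0.23
Rules with consequent 'minimal': {R2, R3} → strengths 0.70, 0.51
Aggregate via t-conorm [max(a, b)]: 0.70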